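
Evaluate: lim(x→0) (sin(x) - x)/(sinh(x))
This is a 0/0 indeterminate form.

Apply L'Hôpital's rule: differentiate numerator and denominator separately.
  f(x) = -x + sin(x)   ⇒   f'(x) = cos(x) - 1
  g(x) = sinh(x)   ⇒   g'(x) = cosh(x)
  lim(x→0) f'(x)/g'(x) = lim(x→0) (cos(x) - 1)/(cosh(x))
  = 0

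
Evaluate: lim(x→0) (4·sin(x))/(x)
This is a 0/0 indeterminate form.

Apply L'Hôpital's rule: differentiate numerator and denominator separately.
  f(x) = 4·sin(x)   ⇒   f'(x) = 4·cos(x)
  g(x) = x   ⇒   g'(x) = 1
  lim(x→0) f'(x)/g'(x) = lim(x→0) (4·cos(x))/(1)
  = 4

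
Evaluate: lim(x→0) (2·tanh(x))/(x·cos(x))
This is a 0/0 indeterminate form.

Apply L'Hôpital's rule: differentiate numerator and denominator separately.
  f(x) = 2·tanh(x)   ⇒   f'(x) = 2 - 2·tanh(x)^2
  g(x) = x·cos(x)   ⇒   g'(x) = -x·sin(x) + cos(x)
  lim(x→0) f'(x)/g'(x) = lim(x→0) (2 - 2·tanh(x)^2)/(-x·sin(x) + cos(x))
  = 2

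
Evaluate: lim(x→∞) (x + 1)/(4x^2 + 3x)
This is an ∞/∞ indeterminate form.

Apply L'Hôpital's rule: differentiate numerator and denominator separately.
  f(x) = x + 1   ⇒   f'(x) = 1
  g(x) = 4·x^2 + 3·x   ⇒   g'(x) = 8·x + 3
  lim(x→∞) f'(x)/g'(x) = lim(x→∞) (1)/(8·x + 3)
  = 0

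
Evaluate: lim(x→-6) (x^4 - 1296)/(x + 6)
This is a standard limit.

Factor or rationalize the expression:
  lim(x→-6) (x^4 - 1296)/(x + 6) = -864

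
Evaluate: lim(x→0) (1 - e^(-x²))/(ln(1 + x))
This is a 0/0 indeterminate form.

Apply L'Hôpital's rule: differentiate numerator and denominator separately.
  f(x) = 1 - e^(-x^2)   ⇒   f'(x) = 2·x·e^(-x^2)
  g(x) = ln(x + 1)   ⇒   g'(x) = 1/(x + 1)
  lim(x→0) f'(x)/g'(x) = lim(x→0) (2·x·e^(-x^2))/(1/(x + 1))
  = 0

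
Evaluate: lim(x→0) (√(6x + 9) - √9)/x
This is a standard limit.

Factor or rationalize the expression:
  lim(x→0) (√(6x + 9) - √9)/x = 1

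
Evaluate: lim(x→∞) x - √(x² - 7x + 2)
This is an ∞-∞ indeterminate form.

Combine fractions or rationalize to convert ∞-∞ to 0/0 form:
  lim(x→∞) x - √(x² - 7x + 2) = 7/2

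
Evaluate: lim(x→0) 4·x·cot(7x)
This is a 0·∞ indeterminate form.

Rewrite 0·∞ as a quotient (0/0 or ∞/∞ form), then apply L'Hôpital's rule:
  lim(x→0) 4·x·cot(7x) = 4/7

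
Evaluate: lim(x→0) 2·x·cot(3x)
This is a 0·∞ indeterminate form.

Rewrite 0·∞ as a quotient (0/0 or ∞/∞ form), then apply L'Hôpital's rule:
  lim(x→0) 2·x·cot(3x) = 2/3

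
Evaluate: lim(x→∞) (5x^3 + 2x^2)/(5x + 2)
This is an ∞/∞ indeterminate form.

Apply L'Hôpital's rule: differentiate numerator and denominator separately.
  f(x) = 5·x^3 + 2·x^2   ⇒   f'(x) = 15·x^2 + 4·x
  g(x) = 5·x + 2   ⇒   g'(x) = 5
  lim(x→∞) f'(x)/g'(x) = lim(x→∞) (15·x^2 + 4·x)/(5)
  = ∞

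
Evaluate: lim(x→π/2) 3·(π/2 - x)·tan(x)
This is a 0·∞ indeterminate form.

Rewrite 0·∞ as a quotient (0/0 or ∞/∞ form), then apply L'Hôpital's rule:
  lim(x→π/2) 3·(π/2 - x)·tan(x) = 3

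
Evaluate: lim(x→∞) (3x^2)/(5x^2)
This is an ∞/∞ indeterminate form.

Apply L'Hôpital's rule: differentiate numerator and denominator separately.
  f(x) = 3·x^2   ⇒   f'(x) = 6·x
  g(x) = 5·x^2   ⇒   g'(x) = 10·x
  lim(x→∞) f'(x)/g'(x) = lim(x→∞) (6·x)/(10·x)
  = 3/5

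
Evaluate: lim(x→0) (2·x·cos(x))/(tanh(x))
This is a 0/0 indeterminate form.

Apply L'Hôpital's rule: differentiate numerator and denominator separately.
  f(x) = 2·x·cos(x)   ⇒   f'(x) = -2·x·sin(x) + 2·cos(x)
  g(x) = tanh(x)   ⇒   g'(x) = 1 - tanh(x)^2
  lim(x→0) f'(x)/g'(x) = lim(x→0) (-2·x·sin(x) + 2·cos(x))/(1 - tanh(x)^2)
  = 2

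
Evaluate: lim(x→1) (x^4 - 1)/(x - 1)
This is a standard limit.

Factor or rationalize the expression:
  lim(x→1) (x^4 - 1)/(x - 1) = 4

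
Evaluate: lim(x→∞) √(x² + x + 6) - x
This is an ∞-∞ indeterminate form.

Combine fractions or rationalize to convert ∞-∞ to 0/0 form:
  lim(x→∞) √(x² + x + 6) - x = 1/2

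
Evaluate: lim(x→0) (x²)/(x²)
This is a 0/0 indeterminate form.

Apply L'Hôpital's rule: differentiate numerator and denominator separately.
  f(x) = x^2   ⇒   f'(x) = 2·x
  g(x) = x^2   ⇒   g'(x) = 2·x
  lim(x→0) f'(x)/g'(x) = lim(x→0) (2·x)/(2·x)
  = 1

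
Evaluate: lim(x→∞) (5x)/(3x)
This is an ∞/∞ indeterminate form.

Apply L'Hôpital's rule: differentiate numerator and denominator separately.
  f(x) = 5·x   ⇒   f'(x) = 5
  g(x) = 3·x   ⇒   g'(x) = 3
  lim(x→∞) f'(x)/g'(x) = lim(x→∞) (5)/(3)
  = 5/3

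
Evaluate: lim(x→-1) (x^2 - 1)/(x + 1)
This is a standard limit.

Factor or rationalize the expression:
  lim(x→-1) (x^2 - 1)/(x + 1) = -2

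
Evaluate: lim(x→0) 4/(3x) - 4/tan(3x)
This is an ∞-∞ indeterminate form.

Combine fractions or rationalize to convert ∞-∞ to 0/0 form:
  lim(x→0) 4/(3x) - 4/tan(3x) = 0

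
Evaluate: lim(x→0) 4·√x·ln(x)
This is a 0·∞ indeterminate form.

Rewrite 0·∞ as a quotient (0/0 or ∞/∞ form), then apply L'Hôpital's rule:
  lim(x→0) 4·√x·ln(x) = 0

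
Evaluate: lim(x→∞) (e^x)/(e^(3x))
This is an ∞/∞ indeterminate form.

Apply L'Hôpital's rule: differentiate numerator and denominator separately.
  f(x) = e^(x)   ⇒   f'(x) = e^(x)
  g(x) = e^(3·x)   ⇒   g'(x) = 3·e^(3·x)
  lim(x→∞) f'(x)/g'(x) = lim(x→∞) (e^(x))/(3·e^(3·x))
  = 0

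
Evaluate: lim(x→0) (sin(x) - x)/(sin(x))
This is a 0/0 indeterminate form.

Apply L'Hôpital's rule: differentiate numerator and denominator separately.
  f(x) = -x + sin(x)   ⇒   f'(x) = cos(x) - 1
  g(x) = sin(x)   ⇒   g'(x) = cos(x)
  lim(x→0) f'(x)/g'(x) = lim(x→0) (cos(x) - 1)/(cos(x))
  = 0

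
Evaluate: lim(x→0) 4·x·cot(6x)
This is a 0·∞ indeterminate form.

Rewrite 0·∞ as a quotient (0/0 or ∞/∞ form), then apply L'Hôpital's rule:
  lim(x→0) 4·x·cot(6x) = 2/3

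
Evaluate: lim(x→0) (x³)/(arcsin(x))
This is a 0/0 indeterminate form.

Apply L'Hôpital's rule: differentiate numerator and denominator separately.
  f(x) = x^3   ⇒   f'(x) = 3·x^2
  g(x) = asin(x)   ⇒   g'(x) = 1/sqrt(1 - x^2)
  lim(x→0) f'(x)/g'(x) = lim(x→0) (3·x^2)/(1/sqrt(1 - x^2))
  = 0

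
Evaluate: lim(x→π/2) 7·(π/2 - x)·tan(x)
This is a 0·∞ indeterminate form.

Rewrite 0·∞ as a quotient (0/0 or ∞/∞ form), then apply L'Hôpital's rule:
  lim(x→π/2) 7·(π/2 - x)·tan(x) = 7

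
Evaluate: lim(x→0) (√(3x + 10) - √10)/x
This is a standard limit.

Factor or rationalize the expression:
  lim(x→0) (√(3x + 10) - √10)/x = 3·sqrt(10)/20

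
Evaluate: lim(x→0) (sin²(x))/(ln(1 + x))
This is a 0/0 indeterminate form.

Apply L'Hôpital's rule: differentiate numerator and denominator separately.
  f(x) = sin(x)^2   ⇒   f'(x) = 2·sin(x)·cos(x)
  g(x) = ln(x + 1)   ⇒   g'(x) = 1/(x + 1)
  lim(x→0) f'(x)/g'(x) = lim(x→0) (2·sin(x)·cos(x))/(1/(x + 1))
  = 0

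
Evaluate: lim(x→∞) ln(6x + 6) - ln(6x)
This is an ∞-∞ indeterminate form.

Combine fractions or rationalize to convert ∞-∞ to 0/0 form:
  lim(x→∞) ln(6x + 6) - ln(6x) = 0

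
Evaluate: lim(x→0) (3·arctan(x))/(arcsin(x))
This is a 0/0 indeterminate form.

Apply L'Hôpital's rule: differentiate numerator and denominator separately.
  f(x) = 3·atan(x)   ⇒   f'(x) = 3/(x^2 + 1)
  g(x) = asin(x)   ⇒   g'(x) = 1/sqrt(1 - x^2)
  lim(x→0) f'(x)/g'(x) = lim(x→0) (3/(x^2 + 1))/(1/sqrt(1 - x^2))
  = 3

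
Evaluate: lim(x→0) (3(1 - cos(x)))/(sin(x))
This is a 0/0 indeterminate form.

Apply L'Hôpital's rule: differentiate numerator and denominator separately.
  f(x) = 3 - 3·cos(x)   ⇒   f'(x) = 3·sin(x)
  g(x) = sin(x)   ⇒   g'(x) = cos(x)
  lim(x→0) f'(x)/g'(x) = lim(x→0) (3·sin(x))/(cos(x))
  = 0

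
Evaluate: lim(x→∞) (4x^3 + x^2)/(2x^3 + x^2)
This is an ∞/∞ indeterminate form.

Apply L'Hôpital's rule: differentiate numerator and denominator separately.
  f(x) = 4·x^3 + x^2   ⇒   f'(x) = 12·x^2 + 2·x
  g(x) = 2·x^3 + x^2   ⇒   g'(x) = 6·x^2 + 2·x
  lim(x→∞) f'(x)/g'(x) = lim(x→∞) (12·x^2 + 2·x)/(6·x^2 + 2·x)
  = 2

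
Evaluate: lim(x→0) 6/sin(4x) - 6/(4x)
This is an ∞-∞ indeterminate form.

Combine fractions or rationalize to convert ∞-∞ to 0/0 form:
  lim(x→0) 6/sin(4x) - 6/(4x) = 0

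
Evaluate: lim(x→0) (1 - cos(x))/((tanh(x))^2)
This is a 0/0 indeterminate form.

Apply L'Hôpital's rule: differentiate numerator and denominator separately.
  f(x) = 1 - cos(x)   ⇒   f'(x) = sin(x)
  g(x) = tanh(x)^2   ⇒   g'(x) = (2 - 2·tanh(x)^2)·tanh(x)
  lim(x→0) f'(x)/g'(x) = lim(x→0) (sin(x))/((2 - 2·tanh(x)^2)·tanh(x))
  = 1/2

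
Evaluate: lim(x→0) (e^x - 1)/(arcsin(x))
This is a 0/0 indeterminate form.

Apply L'Hôpital's rule: differentiate numerator and denominator separately.
  f(x) = e^(x) - 1   ⇒   f'(x) = e^(x)
  g(x) = asin(x)   ⇒   g'(x) = 1/sqrt(1 - x^2)
  lim(x→0) f'(x)/g'(x) = lim(x→0) (e^(x))/(1/sqrt(1 - x^2))
  = 1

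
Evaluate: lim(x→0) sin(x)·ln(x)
This is a 0·∞ indeterminate form.

Rewrite 0·∞ as a quotient (0/0 or ∞/∞ form), then apply L'Hôpital's rule:
  lim(x→0) sin(x)·ln(x) = 0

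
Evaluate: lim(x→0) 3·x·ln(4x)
This is a 0·∞ indeterminate form.

Rewrite 0·∞ as a quotient (0/0 or ∞/∞ form), then apply L'Hôpital's rule:
  lim(x→0) 3·x·ln(4x) = 0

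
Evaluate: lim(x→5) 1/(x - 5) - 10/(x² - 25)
This is an ∞-∞ indeterminate form.

Combine fractions or rationalize to convert ∞-∞ to 0/0 form:
  lim(x→5) 1/(x - 5) - 10/(x² - 25) = 1/10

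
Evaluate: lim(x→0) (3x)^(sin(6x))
This is an exponential indeterminate form.

For exponential indeterminate forms, take the natural log:
  Let L = lim(x→0) (3x)^(sin(6x))
  Then ln(L) = lim(x→0) [exponent × ln(base)]
  Evaluate using L'Hôpital or standard limits, then exponentiate.
  L = 1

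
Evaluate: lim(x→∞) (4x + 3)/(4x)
This is an ∞/∞ indeterminate form.

Apply L'Hôpital's rule: differentiate numerator and denominator separately.
  f(x) = 4·x + 3   ⇒   f'(x) = 4
  g(x) = 4·x   ⇒   g'(x) = 4
  lim(x→∞) f'(x)/g'(x) = lim(x→∞) (4)/(4)
  = 1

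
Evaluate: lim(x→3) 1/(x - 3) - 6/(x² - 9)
This is an ∞-∞ indeterminate form.

Combine fractions or rationalize to convert ∞-∞ to 0/0 form:
  lim(x→3) 1/(x - 3) - 6/(x² - 9) = 1/6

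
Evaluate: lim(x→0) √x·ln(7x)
This is a 0·∞ indeterminate form.

Rewrite 0·∞ as a quotient (0/0 or ∞/∞ form), then apply L'Hôpital's rule:
  lim(x→0) √x·ln(7x) = 0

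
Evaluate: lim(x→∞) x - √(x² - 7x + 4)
This is an ∞-∞ indeterminate form.

Combine fractions or rationalize to convert ∞-∞ to 0/0 form:
  lim(x→∞) x - √(x² - 7x + 4) = 7/2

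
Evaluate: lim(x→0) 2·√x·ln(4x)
This is a 0·∞ indeterminate form.

Rewrite 0·∞ as a quotient (0/0 or ∞/∞ form), then apply L'Hôpital's rule:
  lim(x→0) 2·√x·ln(4x) = 0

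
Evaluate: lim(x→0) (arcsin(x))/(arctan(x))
This is a 0/0 indeterminate form.

Apply L'Hôpital's rule: differentiate numerator and denominator separately.
  f(x) = asin(x)   ⇒   f'(x) = 1/sqrt(1 - x^2)
  g(x) = atan(x)   ⇒   g'(x) = 1/(x^2 + 1)
  lim(x→0) f'(x)/g'(x) = lim(x→0) (1/sqrt(1 - x^2))/(1/(x^2 + 1))
  = 1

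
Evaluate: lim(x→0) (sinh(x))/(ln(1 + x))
This is a 0/0 indeterminate form.

Apply L'Hôpital's rule: differentiate numerator and denominator separately.
  f(x) = sinh(x)   ⇒   f'(x) = cosh(x)
  g(x) = ln(x + 1)   ⇒   g'(x) = 1/(x + 1)
  lim(x→0) f'(x)/g'(x) = lim(x→0) (cosh(x))/(1/(x + 1))
  = 1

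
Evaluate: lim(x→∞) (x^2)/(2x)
This is an ∞/∞ indeterminate form.

Apply L'Hôpital's rule: differentiate numerator and denominator separately.
  f(x) = x^2   ⇒   f'(x) = 2·x
  g(x) = 2·x   ⇒   g'(x) = 2
  lim(x→∞) f'(x)/g'(x) = lim(x→∞) (2·x)/(2)
  = ∞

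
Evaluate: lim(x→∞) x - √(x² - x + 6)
This is an ∞-∞ indeterminate form.

Combine fractions or rationalize to convert ∞-∞ to 0/0 form:
  lim(x→∞) x - √(x² - x + 6) = 1/2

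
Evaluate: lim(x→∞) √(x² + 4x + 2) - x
This is an ∞-∞ indeterminate form.

Combine fractions or rationalize to convert ∞-∞ to 0/0 form:
  lim(x→∞) √(x² + 4x + 2) - x = 2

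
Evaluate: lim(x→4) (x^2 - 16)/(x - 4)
This is a standard limit.

Factor or rationalize the expression:
  lim(x→4) (x^2 - 16)/(x - 4) = 8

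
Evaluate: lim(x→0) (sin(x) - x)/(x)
This is a 0/0 indeterminate form.

Apply L'Hôpital's rule: differentiate numerator and denominator separately.
  f(x) = -x + sin(x)   ⇒   f'(x) = cos(x) - 1
  g(x) = x   ⇒   g'(x) = 1
  lim(x→0) f'(x)/g'(x) = lim(x→0) (cos(x) - 1)/(1)
  = 0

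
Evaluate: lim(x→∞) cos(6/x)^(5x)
This is an exponential indeterminate form.

For exponential indeterminate forms, take the natural log:
  Let L = lim(x→∞) cos(6/x)^(5x)
  Then ln(L) = lim(x→∞) [exponent × ln(base)]
  Evaluate using L'Hôpital or standard limits, then exponentiate.
  L = 1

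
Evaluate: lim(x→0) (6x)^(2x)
This is an exponential indeterminate form.

For exponential indeterminate forms, take the natural log:
  Let L = lim(x→0) (6x)^(2x)
  Then ln(L) = lim(x→0) [exponent × ln(base)]
  Evaluate using L'Hôpital or standard limits, then exponentiate.
  L = 1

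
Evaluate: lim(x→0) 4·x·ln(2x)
This is a 0·∞ indeterminate form.

Rewrite 0·∞ as a quotient (0/0 or ∞/∞ form), then apply L'Hôpital's rule:
  lim(x→0) 4·x·ln(2x) = 0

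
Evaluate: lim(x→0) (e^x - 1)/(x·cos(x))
This is a 0/0 indeterminate form.

Apply L'Hôpital's rule: differentiate numerator and denominator separately.
  f(x) = e^(x) - 1   ⇒   f'(x) = e^(x)
  g(x) = x·cos(x)   ⇒   g'(x) = -x·sin(x) + cos(x)
  lim(x→0) f'(x)/g'(x) = lim(x→0) (e^(x))/(-x·sin(x) + cos(x))
  = 1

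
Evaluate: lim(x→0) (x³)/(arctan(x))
This is a 0/0 indeterminate form.

Apply L'Hôpital's rule: differentiate numerator and denominator separately.
  f(x) = x^3   ⇒   f'(x) = 3·x^2
  g(x) = atan(x)   ⇒   g'(x) = 1/(x^2 + 1)
  lim(x→0) f'(x)/g'(x) = lim(x→0) (3·x^2)/(1/(x^2 + 1))
  = 0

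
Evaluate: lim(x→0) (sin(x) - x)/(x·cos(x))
This is a 0/0 indeterminate form.

Apply L'Hôpital's rule: differentiate numerator and denominator separately.
  f(x) = -x + sin(x)   ⇒   f'(x) = cos(x) - 1
  g(x) = x·cos(x)   ⇒   g'(x) = -x·sin(x) + cos(x)
  lim(x→0) f'(x)/g'(x) = lim(x→0) (cos(x) - 1)/(-x·sin(x) + cos(x))
  = 0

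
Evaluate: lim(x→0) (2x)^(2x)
This is an exponential indeterminate form.

For exponential indeterminate forms, take the natural log:
  Let L = lim(x→0) (2x)^(2x)
  Then ln(L) = lim(x→0) [exponent × ln(base)]
  Evaluate using L'Hôpital or standard limits, then exponentiate.
  L = 1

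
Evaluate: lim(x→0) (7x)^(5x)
This is an exponential indeterminate form.

For exponential indeterminate forms, take the natural log:
  Let L = lim(x→0) (7x)^(5x)
  Then ln(L) = lim(x→0) [exponent × ln(base)]
  Evaluate using L'Hôpital or standard limits, then exponentiate.
  L = 1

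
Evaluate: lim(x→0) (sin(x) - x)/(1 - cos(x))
This is a 0/0 indeterminate form.

Apply L'Hôpital's rule: differentiate numerator and denominator separately.
  f(x) = -x + sin(x)   ⇒   f'(x) = cos(x) - 1
  g(x) = 1 - cos(x)   ⇒   g'(x) = sin(x)
  lim(x→0) f'(x)/g'(x) = lim(x→0) (cos(x) - 1)/(sin(x))
  = 0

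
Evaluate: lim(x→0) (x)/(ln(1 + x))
This is a 0/0 indeterminate form.

Apply L'Hôpital's rule: differentiate numerator and denominator separately.
  f(x) = x   ⇒   f'(x) = 1
  g(x) = ln(x + 1)   ⇒   g'(x) = 1/(x + 1)
  lim(x→0) f'(x)/g'(x) = lim(x→0) (1)/(1/(x + 1))
  = 1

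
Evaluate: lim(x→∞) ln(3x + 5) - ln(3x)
This is an ∞-∞ indeterminate form.

Combine fractions or rationalize to convert ∞-∞ to 0/0 form:
  lim(x→∞) ln(3x + 5) - ln(3x) = 0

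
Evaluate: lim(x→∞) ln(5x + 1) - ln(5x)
This is an ∞-∞ indeterminate form.

Combine fractions or rationalize to convert ∞-∞ to 0/0 form:
  lim(x→∞) ln(5x + 1) - ln(5x) = 0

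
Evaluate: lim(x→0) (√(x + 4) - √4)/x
This is a standard limit.

Factor or rationalize the expression:
  lim(x→0) (√(x + 4) - √4)/x = 1/4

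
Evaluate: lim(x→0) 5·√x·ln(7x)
This is a 0·∞ indeterminate form.

Rewrite 0·∞ as a quotient (0/0 or ∞/∞ form), then apply L'Hôpital's rule:
  lim(x→0) 5·√x·ln(7x) = 0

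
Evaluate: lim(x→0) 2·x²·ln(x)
This is a 0·∞ indeterminate form.

Rewrite 0·∞ as a quotient (0/0 or ∞/∞ form), then apply L'Hôpital's rule:
  lim(x→0) 2·x²·ln(x) = 0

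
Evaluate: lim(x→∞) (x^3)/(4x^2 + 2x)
This is an ∞/∞ indeterminate form.

Apply L'Hôpital's rule: differentiate numerator and denominator separately.
  f(x) = x^3   ⇒   f'(x) = 3·x^2
  g(x) = 4·x^2 + 2·x   ⇒   g'(x) = 8·x + 2
  lim(x→∞) f'(x)/g'(x) = lim(x→∞) (3·x^2)/(8·x + 2)
  = ∞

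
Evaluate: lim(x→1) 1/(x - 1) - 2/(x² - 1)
This is an ∞-∞ indeterminate form.

Combine fractions or rationalize to convert ∞-∞ to 0/0 form:
  lim(x→1) 1/(x - 1) - 2/(x² - 1) = 1/2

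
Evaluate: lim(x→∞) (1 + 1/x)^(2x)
This is an exponential indeterminate form.

For exponential indeterminate forms, take the natural log:
  Let L = lim(x→∞) (1 + 1/x)^(2x)
  Then ln(L) = lim(x→∞) [exponent × ln(base)]
  Evaluate using L'Hôpital or standard limits, then exponentiate.
  L = e²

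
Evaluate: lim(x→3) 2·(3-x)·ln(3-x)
This is a 0·∞ indeterminate form.

Rewrite 0·∞ as a quotient (0/0 or ∞/∞ form), then apply L'Hôpital's rule:
  lim(x→3) 2·(3-x)·ln(3-x) = 0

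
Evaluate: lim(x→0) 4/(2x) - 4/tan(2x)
This is an ∞-∞ indeterminate form.

Combine fractions or rationalize to convert ∞-∞ to 0/0 form:
  lim(x→0) 4/(2x) - 4/tan(2x) = 0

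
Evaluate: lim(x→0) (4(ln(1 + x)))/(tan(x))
This is a 0/0 indeterminate form.

Apply L'Hôpital's rule: differentiate numerator and denominator separately.
  f(x) = 4·ln(x + 1)   ⇒   f'(x) = 4/(x + 1)
  g(x) = tan(x)   ⇒   g'(x) = tan(x)^2 + 1
  lim(x→0) f'(x)/g'(x) = lim(x→0) (4/(x + 1))/(tan(x)^2 + 1)
  = 4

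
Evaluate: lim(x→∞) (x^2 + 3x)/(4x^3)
This is an ∞/∞ indeterminate form.

Apply L'Hôpital's rule: differentiate numerator and denominator separately.
  f(x) = x^2 + 3·x   ⇒   f'(x) = 2·x + 3
  g(x) = 4·x^3   ⇒   g'(x) = 12·x^2
  lim(x→∞) f'(x)/g'(x) = lim(x→∞) (2·x + 3)/(12·x^2)
  = 0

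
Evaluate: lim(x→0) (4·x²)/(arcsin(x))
This is a 0/0 indeterminate form.

Apply L'Hôpital's rule: differentiate numerator and denominator separately.
  f(x) = 4·x^2   ⇒   f'(x) = 8·x
  g(x) = asin(x)   ⇒   g'(x) = 1/sqrt(1 - x^2)
  lim(x→0) f'(x)/g'(x) = lim(x→0) (8·x)/(1/sqrt(1 - x^2))
  = 0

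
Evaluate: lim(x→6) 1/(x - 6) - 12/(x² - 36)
This is an ∞-∞ indeterminate form.

Combine fractions or rationalize to convert ∞-∞ to 0/0 form:
  lim(x→6) 1/(x - 6) - 12/(x² - 36) = 1/12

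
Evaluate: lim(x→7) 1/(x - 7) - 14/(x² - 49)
This is an ∞-∞ indeterminate form.

Combine fractions or rationalize to convert ∞-∞ to 0/0 form:
  lim(x→7) 1/(x - 7) - 14/(x² - 49) = 1/14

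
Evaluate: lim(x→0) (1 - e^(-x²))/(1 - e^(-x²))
This is a 0/0 indeterminate form.

Apply L'Hôpital's rule: differentiate numerator and denominator separately.
  f(x) = 1 - e^(-x^2)   ⇒   f'(x) = 2·x·e^(-x^2)
  g(x) = 1 - e^(-x^2)   ⇒   g'(x) = 2·x·e^(-x^2)
  lim(x→0) f'(x)/g'(x) = lim(x→0) (2·x·e^(-x^2))/(2·x·e^(-x^2))
  = 1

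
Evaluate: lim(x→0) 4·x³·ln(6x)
This is a 0·∞ indeterminate form.

Rewrite 0·∞ as a quotient (0/0 or ∞/∞ form), then apply L'Hôpital's rule:
  lim(x→0) 4·x³·ln(6x) = 0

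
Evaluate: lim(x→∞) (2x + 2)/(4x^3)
This is an ∞/∞ indeterminate form.

Apply L'Hôpital's rule: differentiate numerator and denominator separately.
  f(x) = 2·x + 2   ⇒   f'(x) = 2
  g(x) = 4·x^3   ⇒   g'(x) = 12·x^2
  lim(x→∞) f'(x)/g'(x) = lim(x→∞) (2)/(12·x^2)
  = 0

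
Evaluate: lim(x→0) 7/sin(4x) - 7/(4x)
This is an ∞-∞ indeterminate form.

Combine fractions or rationalize to convert ∞-∞ to 0/0 form:
  lim(x→0) 7/sin(4x) - 7/(4x) = 0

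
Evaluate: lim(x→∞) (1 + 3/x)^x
This is an exponential indeterminate form.

For exponential indeterminate forms, take the natural log:
  Let L = lim(x→∞) (1 + 3/x)^x
  Then ln(L) = lim(x→∞) [exponent × ln(base)]
  Evaluate using L'Hôpital or standard limits, then exponentiate.
  L = e^(3)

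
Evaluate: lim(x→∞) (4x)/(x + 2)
This is an ∞/∞ indeterminate form.

Apply L'Hôpital's rule: differentiate numerator and denominator separately.
  f(x) = 4·x   ⇒   f'(x) = 4
  g(x) = x + 2   ⇒   g'(x) = 1
  lim(x→∞) f'(x)/g'(x) = lim(x→∞) (4)/(1)
  = 4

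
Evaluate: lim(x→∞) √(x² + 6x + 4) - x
This is an ∞-∞ indeterminate form.

Combine fractions or rationalize to convert ∞-∞ to 0/0 form:
  lim(x→∞) √(x² + 6x + 4) - x = 3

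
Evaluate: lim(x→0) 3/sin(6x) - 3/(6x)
This is an ∞-∞ indeterminate form.

Combine fractions or rationalize to convert ∞-∞ to 0/0 form:
  lim(x→0) 3/sin(6x) - 3/(6x) = 0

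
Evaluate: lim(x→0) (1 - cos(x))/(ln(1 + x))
This is a 0/0 indeterminate form.

Apply L'Hôpital's rule: differentiate numerator and denominator separately.
  f(x) = 1 - cos(x)   ⇒   f'(x) = sin(x)
  g(x) = ln(x + 1)   ⇒   g'(x) = 1/(x + 1)
  lim(x→0) f'(x)/g'(x) = lim(x→0) (sin(x))/(1/(x + 1))
  = 0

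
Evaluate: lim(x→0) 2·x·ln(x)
This is a 0·∞ indeterminate form.

Rewrite 0·∞ as a quotient (0/0 or ∞/∞ form), then apply L'Hôpital's rule:
  lim(x→0) 2·x·ln(x) = 0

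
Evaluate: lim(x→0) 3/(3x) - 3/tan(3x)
This is an ∞-∞ indeterminate form.

Combine fractions or rationalize to convert ∞-∞ to 0/0 form:
  lim(x→0) 3/(3x) - 3/tan(3x) = 0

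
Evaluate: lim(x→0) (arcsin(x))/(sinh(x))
This is a 0/0 indeterminate form.

Apply L'Hôpital's rule: differentiate numerator and denominator separately.
  f(x) = asin(x)   ⇒   f'(x) = 1/sqrt(1 - x^2)
  g(x) = sinh(x)   ⇒   g'(x) = cosh(x)
  lim(x→0) f'(x)/g'(x) = lim(x→0) (1/sqrt(1 - x^2))/(cosh(x))
  = 1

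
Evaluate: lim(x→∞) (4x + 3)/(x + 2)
This is an ∞/∞ indeterminate form.

Apply L'Hôpital's rule: differentiate numerator and denominator separately.
  f(x) = 4·x + 3   ⇒   f'(x) = 4
  g(x) = x + 2   ⇒   g'(x) = 1
  lim(x→∞) f'(x)/g'(x) = lim(x→∞) (4)/(1)
  = 4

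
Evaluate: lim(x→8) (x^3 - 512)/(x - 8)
This is a standard limit.

Factor or rationalize the expression:
  lim(x→8) (x^3 - 512)/(x - 8) = 192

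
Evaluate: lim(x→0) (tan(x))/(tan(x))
This is a 0/0 indeterminate form.

Apply L'Hôpital's rule: differentiate numerator and denominator separately.
  f(x) = tan(x)   ⇒   f'(x) = tan(x)^2 + 1
  g(x) = tan(x)   ⇒   g'(x) = tan(x)^2 + 1
  lim(x→0) f'(x)/g'(x) = lim(x→0) (tan(x)^2 + 1)/(tan(x)^2 + 1)
  = 1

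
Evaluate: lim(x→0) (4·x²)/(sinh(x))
This is a 0/0 indeterminate form.

Apply L'Hôpital's rule: differentiate numerator and denominator separately.
  f(x) = 4·x^2   ⇒   f'(x) = 8·x
  g(x) = sinh(x)   ⇒   g'(x) = cosh(x)
  lim(x→0) f'(x)/g'(x) = lim(x→0) (8·x)/(cosh(x))
  = 0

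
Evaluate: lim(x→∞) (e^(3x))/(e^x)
This is an ∞/∞ indeterminate form.

Apply L'Hôpital's rule: differentiate numerator and denominator separately.
  f(x) = e^(3·x)   ⇒   f'(x) = 3·e^(3·x)
  g(x) = e^(x)   ⇒   g'(x) = e^(x)
  lim(x→∞) f'(x)/g'(x) = lim(x→∞) (3·e^(3·x))/(e^(x))
  = ∞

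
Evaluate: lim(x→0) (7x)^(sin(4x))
This is an exponential indeterminate form.

For exponential indeterminate forms, take the natural log:
  Let L = lim(x→0) (7x)^(sin(4x))
  Then ln(L) = lim(x→0) [exponent × ln(base)]
  Evaluate using L'Hôpital or standard limits, then exponentiate.
  L = 1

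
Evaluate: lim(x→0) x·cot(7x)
This is a 0·∞ indeterminate form.

Rewrite 0·∞ as a quotient (0/0 or ∞/∞ form), then apply L'Hôpital's rule:
  lim(x→0) x·cot(7x) = 1/7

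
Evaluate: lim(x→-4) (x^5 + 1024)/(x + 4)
This is a standard limit.

Factor or rationalize the expression:
  lim(x→-4) (x^5 + 1024)/(x + 4) = 1280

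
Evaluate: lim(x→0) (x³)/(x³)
This is a 0/0 indeterminate form.

Apply L'Hôpital's rule: differentiate numerator and denominator separately.
  f(x) = x^3   ⇒   f'(x) = 3·x^2
  g(x) = x^3   ⇒   g'(x) = 3·x^2
  lim(x→0) f'(x)/g'(x) = lim(x→0) (3·x^2)/(3·x^2)
  = 1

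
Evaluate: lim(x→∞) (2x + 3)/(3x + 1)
This is an ∞/∞ indeterminate form.

Apply L'Hôpital's rule: differentiate numerator and denominator separately.
  f(x) = 2·x + 3   ⇒   f'(x) = 2
  g(x) = 3·x + 1   ⇒   g'(x) = 3
  lim(x→∞) f'(x)/g'(x) = lim(x→∞) (2)/(3)
  = 2/3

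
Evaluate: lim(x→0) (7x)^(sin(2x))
This is an exponential indeterminate form.

For exponential indeterminate forms, take the natural log:
  Let L = lim(x→0) (7x)^(sin(2x))
  Then ln(L) = lim(x→0) [exponent × ln(base)]
  Evaluate using L'Hôpital or standard limits, then exponentiate.
  L = 1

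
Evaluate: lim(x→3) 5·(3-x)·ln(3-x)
This is a 0·∞ indeterminate form.

Rewrite 0·∞ as a quotient (0/0 or ∞/∞ form), then apply L'Hôpital's rule:
  lim(x→3) 5·(3-x)·ln(3-x) = 0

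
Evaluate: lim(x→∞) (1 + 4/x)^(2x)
This is an exponential indeterminate form.

For exponential indeterminate forms, take the natural log:
  Let L = lim(x→∞) (1 + 4/x)^(2x)
  Then ln(L) = lim(x→∞) [exponent × ln(base)]
  Evaluate using L'Hôpital or standard limits, then exponentiate.
  L = e^(8)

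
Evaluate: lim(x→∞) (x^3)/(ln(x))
This is an ∞/∞ indeterminate form.

Apply L'Hôpital's rule: differentiate numerator and denominator separately.
  f(x) = x^3   ⇒   f'(x) = 3·x^2
  g(x) = ln(x)   ⇒   g'(x) = 1/x
  lim(x→∞) f'(x)/g'(x) = lim(x→∞) (3·x^2)/(1/x)
  = ∞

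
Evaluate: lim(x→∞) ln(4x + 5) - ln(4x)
This is an ∞-∞ indeterminate form.

Combine fractions or rationalize to convert ∞-∞ to 0/0 form:
  lim(x→∞) ln(4x + 5) - ln(4x) = 0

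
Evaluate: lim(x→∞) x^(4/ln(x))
This is an exponential indeterminate form.

For exponential indeterminate forms, take the natural log:
  Let L = lim(x→∞) x^(4/ln(x))
  Then ln(L) = lim(x→∞) [exponent × ln(base)]
  Evaluate using L'Hôpital or standard limits, then exponentiate.
  L = e^(4)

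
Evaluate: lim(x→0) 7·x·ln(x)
This is a 0·∞ indeterminate form.

Rewrite 0·∞ as a quotient (0/0 or ∞/∞ form), then apply L'Hôpital's rule:
  lim(x→0) 7·x·ln(x) = 0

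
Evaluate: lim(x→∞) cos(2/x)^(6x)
This is an exponential indeterminate form.

For exponential indeterminate forms, take the natural log:
  Let L = lim(x→∞) cos(2/x)^(6x)
  Then ln(L) = lim(x→∞) [exponent × ln(base)]
  Evaluate using L'Hôpital or standard limits, then exponentiate.
  L = 1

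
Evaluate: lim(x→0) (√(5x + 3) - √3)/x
This is a standard limit.

Factor or rationalize the expression:
  lim(x→0) (√(5x + 3) - √3)/x = 5·sqrt(3)/6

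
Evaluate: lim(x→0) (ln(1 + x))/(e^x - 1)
This is a 0/0 indeterminate form.

Apply L'Hôpital's rule: differentiate numerator and denominator separately.
  f(x) = ln(x + 1)   ⇒   f'(x) = 1/(x + 1)
  g(x) = e^(x) - 1   ⇒   g'(x) = e^(x)
  lim(x→0) f'(x)/g'(x) = lim(x→0) (1/(x + 1))/(e^(x))
  = 1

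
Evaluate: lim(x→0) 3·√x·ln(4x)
This is a 0·∞ indeterminate form.

Rewrite 0·∞ as a quotient (0/0 or ∞/∞ form), then apply L'Hôpital's rule:
  lim(x→0) 3·√x·ln(4x) = 0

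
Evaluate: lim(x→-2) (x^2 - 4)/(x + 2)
This is a standard limit.

Factor or rationalize the expression:
  lim(x→-2) (x^2 - 4)/(x + 2) = -4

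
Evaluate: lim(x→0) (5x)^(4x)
This is an exponential indeterminate form.

For exponential indeterminate forms, take the natural log:
  Let L = lim(x→0) (5x)^(4x)
  Then ln(L) = lim(x→0) [exponent × ln(base)]
  Evaluate using L'Hôpital or standard limits, then exponentiate.
  L = 1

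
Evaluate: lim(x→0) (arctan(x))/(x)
This is a 0/0 indeterminate form.

Apply L'Hôpital's rule: differentiate numerator and denominator separately.
  f(x) = atan(x)   ⇒   f'(x) = 1/(x^2 + 1)
  g(x) = x   ⇒   g'(x) = 1
  lim(x→0) f'(x)/g'(x) = lim(x→0) (1/(x^2 + 1))/(1)
  = 1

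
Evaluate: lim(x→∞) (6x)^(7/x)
This is an exponential indeterminate form.

For exponential indeterminate forms, take the natural log:
  Let L = lim(x→∞) (6x)^(7/x)
  Then ln(L) = lim(x→∞) [exponent × ln(base)]
  Evaluate using L'Hôpital or standard limits, then exponentiate.
  L = 1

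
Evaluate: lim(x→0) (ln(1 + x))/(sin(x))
This is a 0/0 indeterminate form.

Apply L'Hôpital's rule: differentiate numerator and denominator separately.
  f(x) = ln(x + 1)   ⇒   f'(x) = 1/(x + 1)
  g(x) = sin(x)   ⇒   g'(x) = cos(x)
  lim(x→0) f'(x)/g'(x) = lim(x→0) (1/(x + 1))/(cos(x))
  = 1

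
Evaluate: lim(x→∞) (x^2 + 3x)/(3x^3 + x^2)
This is an ∞/∞ indeterminate form.

Apply L'Hôpital's rule: differentiate numerator and denominator separately.
  f(x) = x^2 + 3·x   ⇒   f'(x) = 2·x + 3
  g(x) = 3·x^3 + x^2   ⇒   g'(x) = 9·x^2 + 2·x
  lim(x→∞) f'(x)/g'(x) = lim(x→∞) (2·x + 3)/(9·x^2 + 2·x)
  = 0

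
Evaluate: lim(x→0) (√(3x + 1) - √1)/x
This is a standard limit.

Factor or rationalize the expression:
  lim(x→0) (√(3x + 1) - √1)/x = 3/2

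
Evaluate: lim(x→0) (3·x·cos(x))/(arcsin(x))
This is a 0/0 indeterminate form.

Apply L'Hôpital's rule: differentiate numerator and denominator separately.
  f(x) = 3·x·cos(x)   ⇒   f'(x) = -3·x·sin(x) + 3·cos(x)
  g(x) = asin(x)   ⇒   g'(x) = 1/sqrt(1 - x^2)
  lim(x→0) f'(x)/g'(x) = lim(x→0) (-3·x·sin(x) + 3·cos(x))/(1/sqrt(1 - x^2))
  = 3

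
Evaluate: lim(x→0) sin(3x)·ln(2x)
This is a 0·∞ indeterminate form.

Rewrite 0·∞ as a quotient (0/0 or ∞/∞ form), then apply L'Hôpital's rule:
  lim(x→0) sin(3x)·ln(2x) = 0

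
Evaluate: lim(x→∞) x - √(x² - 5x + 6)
This is an ∞-∞ indeterminate form.

Combine fractions or rationalize to convert ∞-∞ to 0/0 form:
  lim(x→∞) x - √(x² - 5x + 6) = 5/2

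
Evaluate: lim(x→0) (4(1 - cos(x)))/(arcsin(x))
This is a 0/0 indeterminate form.

Apply L'Hôpital's rule: differentiate numerator and denominator separately.
  f(x) = 4 - 4·cos(x)   ⇒   f'(x) = 4·sin(x)
  g(x) = asin(x)   ⇒   g'(x) = 1/sqrt(1 - x^2)
  lim(x→0) f'(x)/g'(x) = lim(x→0) (4·sin(x))/(1/sqrt(1 - x^2))
  = 0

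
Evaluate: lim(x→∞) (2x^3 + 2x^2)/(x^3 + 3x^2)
This is an ∞/∞ indeterminate form.

Apply L'Hôpital's rule: differentiate numerator and denominator separately.
  f(x) = 2·x^3 + 2·x^2   ⇒   f'(x) = 6·x^2 + 4·x
  g(x) = x^3 + 3·x^2   ⇒   g'(x) = 3·x^2 + 6·x
  lim(x→∞) f'(x)/g'(x) = lim(x→∞) (6·x^2 + 4·x)/(3·x^2 + 6·x)
  = 2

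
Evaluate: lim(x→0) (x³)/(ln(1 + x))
This is a 0/0 indeterminate form.

Apply L'Hôpital's rule: differentiate numerator and denominator separately.
  f(x) = x^3   ⇒   f'(x) = 3·x^2
  g(x) = ln(x + 1)   ⇒   g'(x) = 1/(x + 1)
  lim(x→0) f'(x)/g'(x) = lim(x→0) (3·x^2)/(1/(x + 1))
  = 0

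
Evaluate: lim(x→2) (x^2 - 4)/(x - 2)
This is a standard limit.

Factor or rationalize the expression:
  lim(x→2) (x^2 - 4)/(x - 2) = 4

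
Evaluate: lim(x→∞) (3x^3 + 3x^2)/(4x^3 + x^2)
This is an ∞/∞ indeterminate form.

Apply L'Hôpital's rule: differentiate numerator and denominator separately.
  f(x) = 3·x^3 + 3·x^2   ⇒   f'(x) = 9·x^2 + 6·x
  g(x) = 4·x^3 + x^2   ⇒   g'(x) = 12·x^2 + 2·x
  lim(x→∞) f'(x)/g'(x) = lim(x→∞) (9·x^2 + 6·x)/(12·x^2 + 2·x)
  = 3/4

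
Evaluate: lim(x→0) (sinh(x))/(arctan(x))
This is a 0/0 indeterminate form.

Apply L'Hôpital's rule: differentiate numerator and denominator separately.
  f(x) = sinh(x)   ⇒   f'(x) = cosh(x)
  g(x) = atan(x)   ⇒   g'(x) = 1/(x^2 + 1)
  lim(x→0) f'(x)/g'(x) = lim(x→0) (cosh(x))/(1/(x^2 + 1))
  = 1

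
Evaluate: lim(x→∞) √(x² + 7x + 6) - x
This is an ∞-∞ indeterminate form.

Combine fractions or rationalize to convert ∞-∞ to 0/0 form:
  lim(x→∞) √(x² + 7x + 6) - x = 7/2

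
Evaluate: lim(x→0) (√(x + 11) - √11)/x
This is a standard limit.

Factor or rationalize the expression:
  lim(x→0) (√(x + 11) - √11)/x = sqrt(11)/22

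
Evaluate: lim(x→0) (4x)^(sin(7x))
This is an exponential indeterminate form.

For exponential indeterminate forms, take the natural log:
  Let L = lim(x→0) (4x)^(sin(7x))
  Then ln(L) = lim(x→0) [exponent × ln(base)]
  Evaluate using L'Hôpital or standard limits, then exponentiate.
  L = 1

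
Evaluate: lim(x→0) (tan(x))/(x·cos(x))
This is a 0/0 indeterminate form.

Apply L'Hôpital's rule: differentiate numerator and denominator separately.
  f(x) = tan(x)   ⇒   f'(x) = tan(x)^2 + 1
  g(x) = x·cos(x)   ⇒   g'(x) = -x·sin(x) + cos(x)
  lim(x→0) f'(x)/g'(x) = lim(x→0) (tan(x)^2 + 1)/(-x·sin(x) + cos(x))
  = 1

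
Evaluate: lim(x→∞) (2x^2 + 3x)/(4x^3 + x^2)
This is an ∞/∞ indeterminate form.

Apply L'Hôpital's rule: differentiate numerator and denominator separately.
  f(x) = 2·x^2 + 3·x   ⇒   f'(x) = 4·x + 3
  g(x) = 4·x^3 + x^2   ⇒   g'(x) = 12·x^2 + 2·x
  lim(x→∞) f'(x)/g'(x) = lim(x→∞) (4·x + 3)/(12·x^2 + 2·x)
  = 0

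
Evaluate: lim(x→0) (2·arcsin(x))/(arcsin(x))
This is a 0/0 indeterminate form.

Apply L'Hôpital's rule: differentiate numerator and denominator separately.
  f(x) = 2·asin(x)   ⇒   f'(x) = 2/sqrt(1 - x^2)
  g(x) = asin(x)   ⇒   g'(x) = 1/sqrt(1 - x^2)
  lim(x→0) f'(x)/g'(x) = lim(x→0) (2/sqrt(1 - x^2))/(1/sqrt(1 - x^2))
  = 2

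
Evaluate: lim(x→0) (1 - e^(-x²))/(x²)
This is a 0/0 indeterminate form.

Apply L'Hôpital's rule: differentiate numerator and denominator separately.
  f(x) = 1 - e^(-x^2)   ⇒   f'(x) = 2·x·e^(-x^2)
  g(x) = x^2   ⇒   g'(x) = 2·x
  lim(x→0) f'(x)/g'(x) = lim(x→0) (2·x·e^(-x^2))/(2·x)
  = 1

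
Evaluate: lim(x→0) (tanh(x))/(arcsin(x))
This is a 0/0 indeterminate form.

Apply L'Hôpital's rule: differentiate numerator and denominator separately.
  f(x) = tanh(x)   ⇒   f'(x) = 1 - tanh(x)^2
  g(x) = asin(x)   ⇒   g'(x) = 1/sqrt(1 - x^2)
  lim(x→0) f'(x)/g'(x) = lim(x→0) (1 - tanh(x)^2)/(1/sqrt(1 - x^2))
  = 1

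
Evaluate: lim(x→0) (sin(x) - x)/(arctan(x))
This is a 0/0 indeterminate form.

Apply L'Hôpital's rule: differentiate numerator and denominator separately.
  f(x) = -x + sin(x)   ⇒   f'(x) = cos(x) - 1
  g(x) = atan(x)   ⇒   g'(x) = 1/(x^2 + 1)
  lim(x→0) f'(x)/g'(x) = lim(x→0) (cos(x) - 1)/(1/(x^2 + 1))
  = 0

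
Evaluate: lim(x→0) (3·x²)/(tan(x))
This is a 0/0 indeterminate form.

Apply L'Hôpital's rule: differentiate numerator and denominator separately.
  f(x) = 3·x^2   ⇒   f'(x) = 6·x
  g(x) = tan(x)   ⇒   g'(x) = tan(x)^2 + 1
  lim(x→0) f'(x)/g'(x) = lim(x→0) (6·x)/(tan(x)^2 + 1)
  = 0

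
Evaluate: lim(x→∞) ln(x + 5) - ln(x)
This is an ∞-∞ indeterminate form.

Combine fractions or rationalize to convert ∞-∞ to 0/0 form:
  lim(x→∞) ln(x + 5) - ln(x) = 0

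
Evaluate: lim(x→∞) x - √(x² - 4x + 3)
This is an ∞-∞ indeterminate form.

Combine fractions or rationalize to convert ∞-∞ to 0/0 form:
  lim(x→∞) x - √(x² - 4x + 3) = 2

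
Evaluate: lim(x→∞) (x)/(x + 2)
This is an ∞/∞ indeterminate form.

Apply L'Hôpital's rule: differentiate numerator and denominator separately.
  f(x) = x   ⇒   f'(x) = 1
  g(x) = x + 2   ⇒   g'(x) = 1
  lim(x→∞) f'(x)/g'(x) = lim(x→∞) (1)/(1)
  = 1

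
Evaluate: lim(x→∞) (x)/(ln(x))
This is an ∞/∞ indeterminate form.

Apply L'Hôpital's rule: differentiate numerator and denominator separately.
  f(x) = x   ⇒   f'(x) = 1
  g(x) = ln(x)   ⇒   g'(x) = 1/x
  lim(x→∞) f'(x)/g'(x) = lim(x→∞) (1)/(1/x)
  = ∞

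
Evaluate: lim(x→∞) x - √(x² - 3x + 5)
This is an ∞-∞ indeterminate form.

Combine fractions or rationalize to convert ∞-∞ to 0/0 form:
  lim(x→∞) x - √(x² - 3x + 5) = 3/2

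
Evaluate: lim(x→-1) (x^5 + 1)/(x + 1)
This is a standard limit.

Factor or rationalize the expression:
  lim(x→-1) (x^5 + 1)/(x + 1) = 5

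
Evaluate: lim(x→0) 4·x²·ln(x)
This is a 0·∞ indeterminate form.

Rewrite 0·∞ as a quotient (0/0 or ∞/∞ form), then apply L'Hôpital's rule:
  lim(x→0) 4·x²·ln(x) = 0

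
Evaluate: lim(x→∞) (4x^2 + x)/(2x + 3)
This is an ∞/∞ indeterminate form.

Apply L'Hôpital's rule: differentiate numerator and denominator separately.
  f(x) = 4·x^2 + x   ⇒   f'(x) = 8·x + 1
  g(x) = 2·x + 3   ⇒   g'(x) = 2
  lim(x→∞) f'(x)/g'(x) = lim(x→∞) (8·x + 1)/(2)
  = ∞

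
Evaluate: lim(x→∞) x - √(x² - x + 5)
This is an ∞-∞ indeterminate form.

Combine fractions or rationalize to convert ∞-∞ to 0/0 form:
  lim(x→∞) x - √(x² - x + 5) = 1/2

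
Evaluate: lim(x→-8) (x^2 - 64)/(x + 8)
This is a standard limit.

Factor or rationalize the expression:
  lim(x→-8) (x^2 - 64)/(x + 8) = -16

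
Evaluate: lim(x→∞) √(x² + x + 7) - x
This is an ∞-∞ indeterminate form.

Combine fractions or rationalize to convert ∞-∞ to 0/0 form:
  lim(x→∞) √(x² + x + 7) - x = 1/2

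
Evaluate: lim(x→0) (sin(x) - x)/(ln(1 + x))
This is a 0/0 indeterminate form.

Apply L'Hôpital's rule: differentiate numerator and denominator separately.
  f(x) = -x + sin(x)   ⇒   f'(x) = cos(x) - 1
  g(x) = ln(x + 1)   ⇒   g'(x) = 1/(x + 1)
  lim(x→0) f'(x)/g'(x) = lim(x→0) (cos(x) - 1)/(1/(x + 1))
  = 0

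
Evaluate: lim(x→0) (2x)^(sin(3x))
This is an exponential indeterminate form.

For exponential indeterminate forms, take the natural log:
  Let L = lim(x→0) (2x)^(sin(3x))
  Then ln(L) = lim(x→0) [exponent × ln(base)]
  Evaluate using L'Hôpital or standard limits, then exponentiate.
  L = 1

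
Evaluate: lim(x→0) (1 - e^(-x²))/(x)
This is a 0/0 indeterminate form.

Apply L'Hôpital's rule: differentiate numerator and denominator separately.
  f(x) = 1 - e^(-x^2)   ⇒   f'(x) = 2·x·e^(-x^2)
  g(x) = x   ⇒   g'(x) = 1
  lim(x→0) f'(x)/g'(x) = lim(x→0) (2·x·e^(-x^2))/(1)
  = 0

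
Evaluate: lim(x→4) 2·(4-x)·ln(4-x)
This is a 0·∞ indeterminate form.

Rewrite 0·∞ as a quotient (0/0 or ∞/∞ form), then apply L'Hôpital's rule:
  lim(x→4) 2·(4-x)·ln(4-x) = 0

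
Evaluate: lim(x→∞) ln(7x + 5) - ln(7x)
This is an ∞-∞ indeterminate form.

Combine fractions or rationalize to convert ∞-∞ to 0/0 form:
  lim(x→∞) ln(7x + 5) - ln(7x) = 0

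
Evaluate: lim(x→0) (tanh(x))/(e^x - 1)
This is a 0/0 indeterminate form.

Apply L'Hôpital's rule: differentiate numerator and denominator separately.
  f(x) = tanh(x)   ⇒   f'(x) = 1 - tanh(x)^2
  g(x) = e^(x) - 1   ⇒   g'(x) = e^(x)
  lim(x→0) f'(x)/g'(x) = lim(x→0) (1 - tanh(x)^2)/(e^(x))
  = 1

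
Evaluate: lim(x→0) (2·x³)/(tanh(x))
This is a 0/0 indeterminate form.

Apply L'Hôpital's rule: differentiate numerator and denominator separately.
  f(x) = 2·x^3   ⇒   f'(x) = 6·x^2
  g(x) = tanh(x)   ⇒   g'(x) = 1 - tanh(x)^2
  lim(x→0) f'(x)/g'(x) = lim(x→0) (6·x^2)/(1 - tanh(x)^2)
  = 0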